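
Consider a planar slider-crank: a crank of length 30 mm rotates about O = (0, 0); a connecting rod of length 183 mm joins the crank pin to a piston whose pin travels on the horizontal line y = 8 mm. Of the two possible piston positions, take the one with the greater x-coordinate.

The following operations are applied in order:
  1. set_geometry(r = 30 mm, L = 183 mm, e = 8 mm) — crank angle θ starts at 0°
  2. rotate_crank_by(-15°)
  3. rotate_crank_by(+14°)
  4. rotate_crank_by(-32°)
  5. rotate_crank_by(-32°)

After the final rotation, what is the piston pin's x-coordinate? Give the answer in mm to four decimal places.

set_geometry: r = 30 mm, L = 183 mm, e = 8 mm; θ ← 0°
rotate_crank_by(-15°): θ ← 0° -15° = -15°
rotate_crank_by(+14°): θ ← -15° +14° = -1°
rotate_crank_by(-32°): θ ← -1° -32° = -33°
rotate_crank_by(-32°): θ ← -33° -32° = -65°
crank pin P = (r cos θ, r sin θ) = (12.678548, -27.189234)
h = r sin θ − e = -27.189234 − 8 = -35.189234
x = r cos θ + √(L² − h²) = 12.678548 + √(33489.0 − 1238.2822) = 12.678548 + 179.584849 = 192.263396

192.2634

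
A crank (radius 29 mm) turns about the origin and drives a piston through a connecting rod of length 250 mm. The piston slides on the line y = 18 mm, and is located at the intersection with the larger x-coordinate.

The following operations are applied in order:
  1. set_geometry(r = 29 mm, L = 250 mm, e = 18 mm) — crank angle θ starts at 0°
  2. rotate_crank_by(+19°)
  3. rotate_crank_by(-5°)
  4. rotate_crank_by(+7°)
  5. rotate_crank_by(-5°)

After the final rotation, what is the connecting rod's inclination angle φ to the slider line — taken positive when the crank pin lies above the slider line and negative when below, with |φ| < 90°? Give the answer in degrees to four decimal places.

-2.2939

set_geometry: r = 29 mm, L = 250 mm, e = 18 mm; θ ← 0°
rotate_crank_by(+19°): θ ← 0° +19° = 19°
rotate_crank_by(-5°): θ ← 19° -5° = 14°
rotate_crank_by(+7°): θ ← 14° +7° = 21°
rotate_crank_by(-5°): θ ← 21° -5° = 16°
crank pin P = (r cos θ, r sin θ) = (27.876589, 7.993483)
h = r sin θ − e = 7.993483 − 18 = -10.006517
sin φ = h / L = -10.006517 / 250 = -0.04002607
φ = arcsin(-0.04002607) = -2.293937°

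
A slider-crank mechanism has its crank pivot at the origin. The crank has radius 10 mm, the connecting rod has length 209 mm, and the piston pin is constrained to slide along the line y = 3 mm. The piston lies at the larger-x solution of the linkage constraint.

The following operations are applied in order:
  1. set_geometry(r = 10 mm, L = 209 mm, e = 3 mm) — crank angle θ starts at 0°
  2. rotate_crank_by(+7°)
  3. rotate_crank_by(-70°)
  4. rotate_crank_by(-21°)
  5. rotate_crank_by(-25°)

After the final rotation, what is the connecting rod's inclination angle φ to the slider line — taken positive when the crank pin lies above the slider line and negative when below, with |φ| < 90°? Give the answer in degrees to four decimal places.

set_geometry: r = 10 mm, L = 209 mm, e = 3 mm; θ ← 0°
rotate_crank_by(+7°): θ ← 0° +7° = 7°
rotate_crank_by(-70°): θ ← 7° -70° = -63°
rotate_crank_by(-21°): θ ← -63° -21° = -84°
rotate_crank_by(-25°): θ ← -84° -25° = -109°
crank pin P = (r cos θ, r sin θ) = (-3.255682, -9.455186)
h = r sin θ − e = -9.455186 − 3 = -12.455186
sin φ = h / L = -12.455186 / 209 = -0.05959419
φ = arcsin(-0.05959419) = -3.416520°

-3.4165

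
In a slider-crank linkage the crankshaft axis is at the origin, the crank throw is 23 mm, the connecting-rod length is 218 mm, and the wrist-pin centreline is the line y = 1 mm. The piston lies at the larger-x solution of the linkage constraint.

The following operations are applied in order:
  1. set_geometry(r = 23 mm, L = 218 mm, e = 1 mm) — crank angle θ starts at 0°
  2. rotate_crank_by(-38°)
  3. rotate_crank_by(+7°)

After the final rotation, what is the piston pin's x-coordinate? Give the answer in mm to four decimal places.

set_geometry: r = 23 mm, L = 218 mm, e = 1 mm; θ ← 0°
rotate_crank_by(-38°): θ ← 0° -38° = -38°
rotate_crank_by(+7°): θ ← -38° +7° = -31°
crank pin P = (r cos θ, r sin θ) = (19.714848, -11.845876)
h = r sin θ − e = -11.845876 − 1 = -12.845876
x = r cos θ + √(L² − h²) = 19.714848 + √(47524.0 − 165.0165) = 19.714848 + 217.621193 = 237.336041

237.3360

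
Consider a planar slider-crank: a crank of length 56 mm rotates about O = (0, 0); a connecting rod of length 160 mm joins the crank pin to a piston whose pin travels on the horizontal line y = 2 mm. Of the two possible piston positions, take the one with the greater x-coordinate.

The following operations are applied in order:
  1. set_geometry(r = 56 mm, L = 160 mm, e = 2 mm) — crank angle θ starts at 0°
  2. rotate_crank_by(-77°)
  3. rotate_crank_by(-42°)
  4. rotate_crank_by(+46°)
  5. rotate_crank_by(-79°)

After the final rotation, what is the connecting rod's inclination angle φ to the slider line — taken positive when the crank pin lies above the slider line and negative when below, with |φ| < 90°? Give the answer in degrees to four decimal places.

set_geometry: r = 56 mm, L = 160 mm, e = 2 mm; θ ← 0°
rotate_crank_by(-77°): θ ← 0° -77° = -77°
rotate_crank_by(-42°): θ ← -77° -42° = -119°
rotate_crank_by(+46°): θ ← -119° +46° = -73°
rotate_crank_by(-79°): θ ← -73° -79° = -152°
crank pin P = (r cos θ, r sin θ) = (-49.445065, -26.290408)
h = r sin θ − e = -26.290408 − 2 = -28.290408
sin φ = h / L = -28.290408 / 160 = -0.17681505
φ = arcsin(-0.17681505) = -10.184300°

-10.1843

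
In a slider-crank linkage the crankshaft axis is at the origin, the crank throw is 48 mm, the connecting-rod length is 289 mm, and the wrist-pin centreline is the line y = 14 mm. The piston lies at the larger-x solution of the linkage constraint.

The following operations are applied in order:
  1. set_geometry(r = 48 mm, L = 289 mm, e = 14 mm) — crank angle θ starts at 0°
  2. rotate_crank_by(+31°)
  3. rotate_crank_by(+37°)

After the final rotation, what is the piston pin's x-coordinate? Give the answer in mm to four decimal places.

set_geometry: r = 48 mm, L = 289 mm, e = 14 mm; θ ← 0°
rotate_crank_by(+31°): θ ← 0° +31° = 31°
rotate_crank_by(+37°): θ ← 31° +37° = 68°
crank pin P = (r cos θ, r sin θ) = (17.981116, 44.504825)
h = r sin θ − e = 44.504825 − 14 = 30.504825
x = r cos θ + √(L² − h²) = 17.981116 + √(83521.0 − 930.5443) = 17.981116 + 287.385552 = 305.366669

305.3667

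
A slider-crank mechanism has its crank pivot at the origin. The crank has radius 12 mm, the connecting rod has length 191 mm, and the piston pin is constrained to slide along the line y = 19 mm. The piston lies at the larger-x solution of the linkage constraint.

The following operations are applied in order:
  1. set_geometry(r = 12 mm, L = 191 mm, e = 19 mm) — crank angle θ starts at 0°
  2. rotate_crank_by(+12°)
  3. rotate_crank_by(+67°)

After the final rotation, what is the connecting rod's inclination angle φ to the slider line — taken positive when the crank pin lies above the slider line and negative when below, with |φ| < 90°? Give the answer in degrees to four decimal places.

-2.1665

set_geometry: r = 12 mm, L = 191 mm, e = 19 mm; θ ← 0°
rotate_crank_by(+12°): θ ← 0° +12° = 12°
rotate_crank_by(+67°): θ ← 12° +67° = 79°
crank pin P = (r cos θ, r sin θ) = (2.289708, 11.779526)
h = r sin θ − e = 11.779526 − 19 = -7.220474
sin φ = h / L = -7.220474 / 191 = -0.03780353
φ = arcsin(-0.03780353) = -2.166499°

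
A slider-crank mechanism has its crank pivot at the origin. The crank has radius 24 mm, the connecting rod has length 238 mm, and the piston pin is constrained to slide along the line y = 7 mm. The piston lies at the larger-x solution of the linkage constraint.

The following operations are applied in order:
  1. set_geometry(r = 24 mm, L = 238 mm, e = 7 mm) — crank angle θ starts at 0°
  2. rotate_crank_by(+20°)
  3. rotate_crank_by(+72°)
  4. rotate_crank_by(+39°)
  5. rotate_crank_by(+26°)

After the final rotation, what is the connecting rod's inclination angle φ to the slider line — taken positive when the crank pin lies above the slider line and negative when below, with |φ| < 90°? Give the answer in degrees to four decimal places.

set_geometry: r = 24 mm, L = 238 mm, e = 7 mm; θ ← 0°
rotate_crank_by(+20°): θ ← 0° +20° = 20°
rotate_crank_by(+72°): θ ← 20° +72° = 92°
rotate_crank_by(+39°): θ ← 92° +39° = 131°
rotate_crank_by(+26°): θ ← 131° +26° = 157°
crank pin P = (r cos θ, r sin θ) = (-22.092116, 9.377547)
h = r sin θ − e = 9.377547 − 7 = 2.377547
sin φ = h / L = 2.377547 / 238 = 0.00998969
φ = arcsin(0.00998969) = 0.572377°

0.5724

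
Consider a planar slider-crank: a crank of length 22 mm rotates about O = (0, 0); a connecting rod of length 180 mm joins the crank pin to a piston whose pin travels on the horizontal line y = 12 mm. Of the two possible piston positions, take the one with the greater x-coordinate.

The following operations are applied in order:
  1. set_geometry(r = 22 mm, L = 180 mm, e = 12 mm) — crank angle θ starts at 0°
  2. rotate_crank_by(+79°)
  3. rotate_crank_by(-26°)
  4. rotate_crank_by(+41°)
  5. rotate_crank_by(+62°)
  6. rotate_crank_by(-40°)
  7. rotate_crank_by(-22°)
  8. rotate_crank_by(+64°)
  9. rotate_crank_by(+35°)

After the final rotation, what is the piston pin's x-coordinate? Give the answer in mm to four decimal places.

157.7641

set_geometry: r = 22 mm, L = 180 mm, e = 12 mm; θ ← 0°
rotate_crank_by(+79°): θ ← 0° +79° = 79°
rotate_crank_by(-26°): θ ← 79° -26° = 53°
rotate_crank_by(+41°): θ ← 53° +41° = 94°
rotate_crank_by(+62°): θ ← 94° +62° = 156°
rotate_crank_by(-40°): θ ← 156° -40° = 116°
rotate_crank_by(-22°): θ ← 116° -22° = 94°
rotate_crank_by(+64°): θ ← 94° +64° = 158°
rotate_crank_by(+35°): θ ← 158° +35° = 193°
crank pin P = (r cos θ, r sin θ) = (-21.436141, -4.948923)
h = r sin θ − e = -4.948923 − 12 = -16.948923
x = r cos θ + √(L² − h²) = -21.436141 + √(32400.0 − 287.2660) = -21.436141 + 179.200262 = 157.764121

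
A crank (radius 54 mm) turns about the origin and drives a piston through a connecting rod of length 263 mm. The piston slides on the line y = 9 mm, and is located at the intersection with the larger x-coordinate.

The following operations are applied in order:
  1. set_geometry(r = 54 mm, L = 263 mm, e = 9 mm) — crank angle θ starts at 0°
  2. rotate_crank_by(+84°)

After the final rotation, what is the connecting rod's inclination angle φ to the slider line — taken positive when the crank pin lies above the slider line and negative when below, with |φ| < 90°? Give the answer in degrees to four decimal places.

set_geometry: r = 54 mm, L = 263 mm, e = 9 mm; θ ← 0°
rotate_crank_by(+84°): θ ← 0° +84° = 84°
crank pin P = (r cos θ, r sin θ) = (5.644537, 53.704182)
h = r sin θ − e = 53.704182 − 9 = 44.704182
sin φ = h / L = 44.704182 / 263 = 0.16997788
φ = arcsin(0.16997788) = 9.786533°

9.7865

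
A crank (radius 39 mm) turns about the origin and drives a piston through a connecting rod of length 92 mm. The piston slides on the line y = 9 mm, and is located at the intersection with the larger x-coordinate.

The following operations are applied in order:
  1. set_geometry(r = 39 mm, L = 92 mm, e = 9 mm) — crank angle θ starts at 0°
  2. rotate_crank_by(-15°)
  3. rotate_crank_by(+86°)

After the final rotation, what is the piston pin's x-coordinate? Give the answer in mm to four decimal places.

set_geometry: r = 39 mm, L = 92 mm, e = 9 mm; θ ← 0°
rotate_crank_by(-15°): θ ← 0° -15° = -15°
rotate_crank_by(+86°): θ ← -15° +86° = 71°
crank pin P = (r cos θ, r sin θ) = (12.697158, 36.875224)
h = r sin θ − e = 36.875224 − 9 = 27.875224
x = r cos θ + √(L² − h²) = 12.697158 + √(8464.0 − 777.0281) = 12.697158 + 87.675378 = 100.372536

100.3725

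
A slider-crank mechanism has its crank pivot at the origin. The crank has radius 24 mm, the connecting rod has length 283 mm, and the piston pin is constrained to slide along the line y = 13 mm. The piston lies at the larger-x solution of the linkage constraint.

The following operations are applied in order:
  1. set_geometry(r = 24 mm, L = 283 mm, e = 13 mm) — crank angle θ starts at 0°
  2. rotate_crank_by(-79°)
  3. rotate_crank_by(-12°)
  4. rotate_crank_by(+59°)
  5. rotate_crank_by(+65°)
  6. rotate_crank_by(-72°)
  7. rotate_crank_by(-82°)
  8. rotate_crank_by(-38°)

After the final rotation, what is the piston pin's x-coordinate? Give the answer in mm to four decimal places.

259.7685

set_geometry: r = 24 mm, L = 283 mm, e = 13 mm; θ ← 0°
rotate_crank_by(-79°): θ ← 0° -79° = -79°
rotate_crank_by(-12°): θ ← -79° -12° = -91°
rotate_crank_by(+59°): θ ← -91° +59° = -32°
rotate_crank_by(+65°): θ ← -32° +65° = 33°
rotate_crank_by(-72°): θ ← 33° -72° = -39°
rotate_crank_by(-82°): θ ← -39° -82° = -121°
rotate_crank_by(-38°): θ ← -121° -38° = -159°
crank pin P = (r cos θ, r sin θ) = (-22.405930, -8.600831)
h = r sin θ − e = -8.600831 − 13 = -21.600831
x = r cos θ + √(L² − h²) = -22.405930 + √(80089.0 − 466.5959) = -22.405930 + 282.174421 = 259.768491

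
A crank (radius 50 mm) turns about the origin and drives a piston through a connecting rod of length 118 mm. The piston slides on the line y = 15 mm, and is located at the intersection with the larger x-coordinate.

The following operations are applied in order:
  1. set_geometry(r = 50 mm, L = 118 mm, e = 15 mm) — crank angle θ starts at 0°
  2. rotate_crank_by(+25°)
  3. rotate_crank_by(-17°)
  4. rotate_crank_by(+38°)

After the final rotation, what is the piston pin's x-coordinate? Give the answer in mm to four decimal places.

set_geometry: r = 50 mm, L = 118 mm, e = 15 mm; θ ← 0°
rotate_crank_by(+25°): θ ← 0° +25° = 25°
rotate_crank_by(-17°): θ ← 25° -17° = 8°
rotate_crank_by(+38°): θ ← 8° +38° = 46°
crank pin P = (r cos θ, r sin θ) = (34.732919, 35.966990)
h = r sin θ − e = 35.966990 − 15 = 20.966990
x = r cos θ + √(L² − h²) = 34.732919 + √(13924.0 − 439.6147) = 34.732919 + 116.122286 = 150.855205

150.8552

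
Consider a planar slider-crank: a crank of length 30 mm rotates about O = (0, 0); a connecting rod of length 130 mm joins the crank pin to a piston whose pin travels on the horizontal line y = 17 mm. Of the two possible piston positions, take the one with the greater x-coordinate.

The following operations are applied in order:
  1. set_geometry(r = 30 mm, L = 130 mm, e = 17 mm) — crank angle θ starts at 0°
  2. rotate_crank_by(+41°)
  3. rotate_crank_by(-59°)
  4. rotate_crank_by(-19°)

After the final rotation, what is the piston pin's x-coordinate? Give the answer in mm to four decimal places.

149.1437

set_geometry: r = 30 mm, L = 130 mm, e = 17 mm; θ ← 0°
rotate_crank_by(+41°): θ ← 0° +41° = 41°
rotate_crank_by(-59°): θ ← 41° -59° = -18°
rotate_crank_by(-19°): θ ← -18° -19° = -37°
crank pin P = (r cos θ, r sin θ) = (23.959065, -18.054451)
h = r sin θ − e = -18.054451 − 17 = -35.054451
x = r cos θ + √(L² − h²) = 23.959065 + √(16900.0 − 1228.8145) = 23.959065 + 125.184606 = 149.143671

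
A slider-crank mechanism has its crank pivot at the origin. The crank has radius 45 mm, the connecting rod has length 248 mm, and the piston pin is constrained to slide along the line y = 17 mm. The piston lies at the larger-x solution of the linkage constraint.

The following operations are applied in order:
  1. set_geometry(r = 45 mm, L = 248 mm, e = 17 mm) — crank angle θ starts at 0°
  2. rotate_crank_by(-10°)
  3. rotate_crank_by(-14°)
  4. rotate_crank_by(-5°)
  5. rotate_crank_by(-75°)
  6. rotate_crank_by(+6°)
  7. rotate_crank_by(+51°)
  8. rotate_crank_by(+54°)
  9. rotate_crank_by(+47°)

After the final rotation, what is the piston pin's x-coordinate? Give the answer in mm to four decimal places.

set_geometry: r = 45 mm, L = 248 mm, e = 17 mm; θ ← 0°
rotate_crank_by(-10°): θ ← 0° -10° = -10°
rotate_crank_by(-14°): θ ← -10° -14° = -24°
rotate_crank_by(-5°): θ ← -24° -5° = -29°
rotate_crank_by(-75°): θ ← -29° -75° = -104°
rotate_crank_by(+6°): θ ← -104° +6° = -98°
rotate_crank_by(+51°): θ ← -98° +51° = -47°
rotate_crank_by(+54°): θ ← -47° +54° = 7°
rotate_crank_by(+47°): θ ← 7° +47° = 54°
crank pin P = (r cos θ, r sin θ) = (26.450336, 36.405765)
h = r sin θ − e = 36.405765 − 17 = 19.405765
x = r cos θ + √(L² − h²) = 26.450336 + √(61504.0 − 376.5837) = 26.450336 + 247.239593 = 273.689929

273.6899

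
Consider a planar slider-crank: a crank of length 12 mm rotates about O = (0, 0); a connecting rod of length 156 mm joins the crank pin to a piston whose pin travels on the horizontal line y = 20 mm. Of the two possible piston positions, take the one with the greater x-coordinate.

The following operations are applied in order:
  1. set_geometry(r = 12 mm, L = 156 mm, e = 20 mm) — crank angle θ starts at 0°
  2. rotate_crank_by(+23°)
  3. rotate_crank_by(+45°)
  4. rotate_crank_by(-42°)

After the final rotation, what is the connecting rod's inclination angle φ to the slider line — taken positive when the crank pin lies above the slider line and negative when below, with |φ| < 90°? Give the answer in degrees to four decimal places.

set_geometry: r = 12 mm, L = 156 mm, e = 20 mm; θ ← 0°
rotate_crank_by(+23°): θ ← 0° +23° = 23°
rotate_crank_by(+45°): θ ← 23° +45° = 68°
rotate_crank_by(-42°): θ ← 68° -42° = 26°
crank pin P = (r cos θ, r sin θ) = (10.785529, 5.260454)
h = r sin θ − e = 5.260454 − 20 = -14.739546
sin φ = h / L = -14.739546 / 156 = -0.09448427
φ = arcsin(-0.09448427) = -5.421637°

-5.4216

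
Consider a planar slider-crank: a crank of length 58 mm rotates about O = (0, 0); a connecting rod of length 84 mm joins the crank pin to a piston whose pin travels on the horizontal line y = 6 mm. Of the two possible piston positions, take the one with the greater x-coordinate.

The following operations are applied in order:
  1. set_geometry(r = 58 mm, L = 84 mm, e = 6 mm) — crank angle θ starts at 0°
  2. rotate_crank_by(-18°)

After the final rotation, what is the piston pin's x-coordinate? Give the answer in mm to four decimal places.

set_geometry: r = 58 mm, L = 84 mm, e = 6 mm; θ ← 0°
rotate_crank_by(-18°): θ ← 0° -18° = -18°
crank pin P = (r cos θ, r sin θ) = (55.161278, -17.922986)
h = r sin θ − e = -17.922986 − 6 = -23.922986
x = r cos θ + √(L² − h²) = 55.161278 + √(7056.0 − 572.3092) = 55.161278 + 80.521368 = 135.682646

135.6826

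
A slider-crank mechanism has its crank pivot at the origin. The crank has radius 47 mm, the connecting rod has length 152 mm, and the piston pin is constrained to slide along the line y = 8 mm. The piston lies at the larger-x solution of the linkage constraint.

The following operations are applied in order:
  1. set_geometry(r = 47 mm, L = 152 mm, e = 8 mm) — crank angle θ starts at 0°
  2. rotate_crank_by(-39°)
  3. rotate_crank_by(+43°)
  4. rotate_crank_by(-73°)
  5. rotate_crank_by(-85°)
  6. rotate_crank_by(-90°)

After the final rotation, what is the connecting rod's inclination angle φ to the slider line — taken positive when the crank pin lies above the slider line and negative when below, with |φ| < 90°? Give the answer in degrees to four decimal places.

13.0196

set_geometry: r = 47 mm, L = 152 mm, e = 8 mm; θ ← 0°
rotate_crank_by(-39°): θ ← 0° -39° = -39°
rotate_crank_by(+43°): θ ← -39° +43° = 4°
rotate_crank_by(-73°): θ ← 4° -73° = -69°
rotate_crank_by(-85°): θ ← -69° -85° = -154°
rotate_crank_by(-90°): θ ← -154° -90° = -244°
crank pin P = (r cos θ, r sin θ) = (-20.603444, 42.243320)
h = r sin θ − e = 42.243320 − 8 = 34.243320
sin φ = h / L = 34.243320 / 152 = 0.22528500
φ = arcsin(0.22528500) = 13.019638°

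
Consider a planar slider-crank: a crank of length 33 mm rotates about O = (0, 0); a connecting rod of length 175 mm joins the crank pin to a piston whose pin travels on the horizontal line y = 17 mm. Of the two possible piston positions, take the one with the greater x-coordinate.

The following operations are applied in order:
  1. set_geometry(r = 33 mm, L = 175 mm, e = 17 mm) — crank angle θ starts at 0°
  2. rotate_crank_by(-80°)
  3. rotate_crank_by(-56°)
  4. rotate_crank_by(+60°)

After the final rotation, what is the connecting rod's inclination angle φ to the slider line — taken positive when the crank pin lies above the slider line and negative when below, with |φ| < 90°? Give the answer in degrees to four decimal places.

set_geometry: r = 33 mm, L = 175 mm, e = 17 mm; θ ← 0°
rotate_crank_by(-80°): θ ← 0° -80° = -80°
rotate_crank_by(-56°): θ ← -80° -56° = -136°
rotate_crank_by(+60°): θ ← -136° +60° = -76°
crank pin P = (r cos θ, r sin θ) = (7.983423, -32.019759)
h = r sin θ − e = -32.019759 − 17 = -49.019759
sin φ = h / L = -49.019759 / 175 = -0.28011291
φ = arcsin(-0.28011291) = -16.266944°

-16.2669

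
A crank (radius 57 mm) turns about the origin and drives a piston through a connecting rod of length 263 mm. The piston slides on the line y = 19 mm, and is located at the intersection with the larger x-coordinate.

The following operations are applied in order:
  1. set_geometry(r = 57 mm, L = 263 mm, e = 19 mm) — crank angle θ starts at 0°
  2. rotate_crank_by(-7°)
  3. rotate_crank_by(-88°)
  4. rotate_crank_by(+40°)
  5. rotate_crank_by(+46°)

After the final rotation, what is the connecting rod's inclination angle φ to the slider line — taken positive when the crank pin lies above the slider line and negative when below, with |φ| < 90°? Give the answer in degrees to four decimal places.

set_geometry: r = 57 mm, L = 263 mm, e = 19 mm; θ ← 0°
rotate_crank_by(-7°): θ ← 0° -7° = -7°
rotate_crank_by(-88°): θ ← -7° -88° = -95°
rotate_crank_by(+40°): θ ← -95° +40° = -55°
rotate_crank_by(+46°): θ ← -55° +46° = -9°
crank pin P = (r cos θ, r sin θ) = (56.298235, -8.916765)
h = r sin θ − e = -8.916765 − 19 = -27.916765
sin φ = h / L = -27.916765 / 263 = -0.10614739
φ = arcsin(-0.10614739) = -6.093277°

-6.0933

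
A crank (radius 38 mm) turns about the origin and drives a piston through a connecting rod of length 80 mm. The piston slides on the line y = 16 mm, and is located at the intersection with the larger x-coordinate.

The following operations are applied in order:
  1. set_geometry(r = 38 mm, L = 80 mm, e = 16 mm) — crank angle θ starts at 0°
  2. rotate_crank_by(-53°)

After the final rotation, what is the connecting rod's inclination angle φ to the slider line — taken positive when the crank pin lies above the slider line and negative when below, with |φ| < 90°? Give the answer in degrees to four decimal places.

-35.4050

set_geometry: r = 38 mm, L = 80 mm, e = 16 mm; θ ← 0°
rotate_crank_by(-53°): θ ← 0° -53° = -53°
crank pin P = (r cos θ, r sin θ) = (22.868971, -30.348149)
h = r sin θ − e = -30.348149 − 16 = -46.348149
sin φ = h / L = -46.348149 / 80 = -0.57935187
φ = arcsin(-0.57935187) = -35.404969°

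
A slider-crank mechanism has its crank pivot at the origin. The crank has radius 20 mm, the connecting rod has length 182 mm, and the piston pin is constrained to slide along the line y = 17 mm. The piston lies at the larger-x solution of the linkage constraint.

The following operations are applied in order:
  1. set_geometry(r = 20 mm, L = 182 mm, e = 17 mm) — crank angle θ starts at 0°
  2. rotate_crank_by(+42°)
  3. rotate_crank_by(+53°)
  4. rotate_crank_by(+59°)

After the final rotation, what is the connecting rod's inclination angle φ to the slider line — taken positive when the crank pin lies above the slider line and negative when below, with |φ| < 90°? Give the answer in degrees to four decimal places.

-2.5926

set_geometry: r = 20 mm, L = 182 mm, e = 17 mm; θ ← 0°
rotate_crank_by(+42°): θ ← 0° +42° = 42°
rotate_crank_by(+53°): θ ← 42° +53° = 95°
rotate_crank_by(+59°): θ ← 95° +59° = 154°
crank pin P = (r cos θ, r sin θ) = (-17.975881, 8.767423)
h = r sin θ − e = 8.767423 − 17 = -8.232577
sin φ = h / L = -8.232577 / 182 = -0.04523394
φ = arcsin(-0.04523394) = -2.592598°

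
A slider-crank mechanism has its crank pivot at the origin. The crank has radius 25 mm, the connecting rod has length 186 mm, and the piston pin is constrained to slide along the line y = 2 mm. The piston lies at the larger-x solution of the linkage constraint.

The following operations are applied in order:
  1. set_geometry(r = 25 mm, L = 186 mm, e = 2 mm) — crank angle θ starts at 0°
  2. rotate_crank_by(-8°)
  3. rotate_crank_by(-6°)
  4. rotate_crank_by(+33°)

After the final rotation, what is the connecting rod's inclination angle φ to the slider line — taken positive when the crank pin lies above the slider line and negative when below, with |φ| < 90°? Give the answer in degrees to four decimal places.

1.8915

set_geometry: r = 25 mm, L = 186 mm, e = 2 mm; θ ← 0°
rotate_crank_by(-8°): θ ← 0° -8° = -8°
rotate_crank_by(-6°): θ ← -8° -6° = -14°
rotate_crank_by(+33°): θ ← -14° +33° = 19°
crank pin P = (r cos θ, r sin θ) = (23.637964, 8.139204)
h = r sin θ − e = 8.139204 − 2 = 6.139204
sin φ = h / L = 6.139204 / 186 = 0.03300647
φ = arcsin(0.03300647) = 1.891475°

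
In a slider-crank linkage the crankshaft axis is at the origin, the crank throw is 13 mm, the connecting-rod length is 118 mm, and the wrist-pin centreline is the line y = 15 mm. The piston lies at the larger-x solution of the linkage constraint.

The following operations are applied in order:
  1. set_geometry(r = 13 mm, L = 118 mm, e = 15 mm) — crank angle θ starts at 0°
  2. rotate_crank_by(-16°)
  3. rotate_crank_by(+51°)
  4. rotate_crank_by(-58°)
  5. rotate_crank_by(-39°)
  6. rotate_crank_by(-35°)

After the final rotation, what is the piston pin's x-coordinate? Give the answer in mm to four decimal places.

set_geometry: r = 13 mm, L = 118 mm, e = 15 mm; θ ← 0°
rotate_crank_by(-16°): θ ← 0° -16° = -16°
rotate_crank_by(+51°): θ ← -16° +51° = 35°
rotate_crank_by(-58°): θ ← 35° -58° = -23°
rotate_crank_by(-39°): θ ← -23° -39° = -62°
rotate_crank_by(-35°): θ ← -62° -35° = -97°
crank pin P = (r cos θ, r sin θ) = (-1.584301, -12.903100)
h = r sin θ − e = -12.903100 − 15 = -27.903100
x = r cos θ + √(L² − h²) = -1.584301 + √(13924.0 − 778.5830) = -1.584301 + 114.653465 = 113.069163

113.0692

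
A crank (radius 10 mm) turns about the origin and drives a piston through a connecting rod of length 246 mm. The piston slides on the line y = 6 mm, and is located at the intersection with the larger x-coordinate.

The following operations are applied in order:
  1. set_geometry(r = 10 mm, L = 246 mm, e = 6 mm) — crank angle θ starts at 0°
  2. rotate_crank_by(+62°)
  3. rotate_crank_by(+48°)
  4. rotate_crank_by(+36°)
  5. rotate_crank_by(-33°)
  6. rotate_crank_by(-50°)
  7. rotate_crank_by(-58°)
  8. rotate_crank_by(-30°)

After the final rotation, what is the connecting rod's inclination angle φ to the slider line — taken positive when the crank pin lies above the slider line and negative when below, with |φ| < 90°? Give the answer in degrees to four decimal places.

-2.3825

set_geometry: r = 10 mm, L = 246 mm, e = 6 mm; θ ← 0°
rotate_crank_by(+62°): θ ← 0° +62° = 62°
rotate_crank_by(+48°): θ ← 62° +48° = 110°
rotate_crank_by(+36°): θ ← 110° +36° = 146°
rotate_crank_by(-33°): θ ← 146° -33° = 113°
rotate_crank_by(-50°): θ ← 113° -50° = 63°
rotate_crank_by(-58°): θ ← 63° -58° = 5°
rotate_crank_by(-30°): θ ← 5° -30° = -25°
crank pin P = (r cos θ, r sin θ) = (9.063078, -4.226183)
h = r sin θ − e = -4.226183 − 6 = -10.226183
sin φ = h / L = -10.226183 / 246 = -0.04156985
φ = arcsin(-0.04156985) = -2.382463°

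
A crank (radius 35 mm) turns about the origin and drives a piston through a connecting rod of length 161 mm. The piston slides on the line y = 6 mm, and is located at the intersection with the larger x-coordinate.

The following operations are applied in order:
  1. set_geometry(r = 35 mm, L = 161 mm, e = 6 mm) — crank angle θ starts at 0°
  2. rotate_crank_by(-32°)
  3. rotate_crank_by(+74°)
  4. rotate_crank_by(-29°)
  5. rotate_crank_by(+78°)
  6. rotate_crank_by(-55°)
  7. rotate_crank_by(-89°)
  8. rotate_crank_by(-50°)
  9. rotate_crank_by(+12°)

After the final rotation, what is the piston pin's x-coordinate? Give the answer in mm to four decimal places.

155.0826

set_geometry: r = 35 mm, L = 161 mm, e = 6 mm; θ ← 0°
rotate_crank_by(-32°): θ ← 0° -32° = -32°
rotate_crank_by(+74°): θ ← -32° +74° = 42°
rotate_crank_by(-29°): θ ← 42° -29° = 13°
rotate_crank_by(+78°): θ ← 13° +78° = 91°
rotate_crank_by(-55°): θ ← 91° -55° = 36°
rotate_crank_by(-89°): θ ← 36° -89° = -53°
rotate_crank_by(-50°): θ ← -53° -50° = -103°
rotate_crank_by(+12°): θ ← -103° +12° = -91°
crank pin P = (r cos θ, r sin θ) = (-0.610834, -34.994669)
h = r sin θ − e = -34.994669 − 6 = -40.994669
x = r cos θ + √(L² − h²) = -0.610834 + √(25921.0 − 1680.5629) = -0.610834 + 155.693407 = 155.082573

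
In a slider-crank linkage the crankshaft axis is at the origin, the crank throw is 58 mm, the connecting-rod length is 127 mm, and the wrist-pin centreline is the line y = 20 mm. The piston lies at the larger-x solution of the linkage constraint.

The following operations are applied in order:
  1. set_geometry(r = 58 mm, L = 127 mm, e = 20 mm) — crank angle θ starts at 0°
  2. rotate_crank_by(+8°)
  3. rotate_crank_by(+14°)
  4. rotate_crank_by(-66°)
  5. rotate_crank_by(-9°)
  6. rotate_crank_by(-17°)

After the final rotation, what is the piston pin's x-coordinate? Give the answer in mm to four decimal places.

set_geometry: r = 58 mm, L = 127 mm, e = 20 mm; θ ← 0°
rotate_crank_by(+8°): θ ← 0° +8° = 8°
rotate_crank_by(+14°): θ ← 8° +14° = 22°
rotate_crank_by(-66°): θ ← 22° -66° = -44°
rotate_crank_by(-9°): θ ← -44° -9° = -53°
rotate_crank_by(-17°): θ ← -53° -17° = -70°
crank pin P = (r cos θ, r sin θ) = (19.837168, -54.502172)
h = r sin θ − e = -54.502172 − 20 = -74.502172
x = r cos θ + √(L² − h²) = 19.837168 + √(16129.0 − 5550.5736) = 19.837168 + 102.851477 = 122.688646

122.6886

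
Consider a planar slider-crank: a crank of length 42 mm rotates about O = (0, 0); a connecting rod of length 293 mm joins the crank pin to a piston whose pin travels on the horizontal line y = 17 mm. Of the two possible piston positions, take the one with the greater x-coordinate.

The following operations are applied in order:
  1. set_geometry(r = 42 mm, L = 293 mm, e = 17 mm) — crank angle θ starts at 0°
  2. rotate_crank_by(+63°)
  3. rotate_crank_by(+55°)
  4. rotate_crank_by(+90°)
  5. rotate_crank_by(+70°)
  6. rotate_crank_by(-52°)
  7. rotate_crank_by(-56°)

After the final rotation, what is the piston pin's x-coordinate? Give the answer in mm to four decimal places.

251.4772

set_geometry: r = 42 mm, L = 293 mm, e = 17 mm; θ ← 0°
rotate_crank_by(+63°): θ ← 0° +63° = 63°
rotate_crank_by(+55°): θ ← 63° +55° = 118°
rotate_crank_by(+90°): θ ← 118° +90° = 208°
rotate_crank_by(+70°): θ ← 208° +70° = 278°
rotate_crank_by(-52°): θ ← 278° -52° = 226°
rotate_crank_by(-56°): θ ← 226° -56° = 170°
crank pin P = (r cos θ, r sin θ) = (-41.361926, 7.293223)
h = r sin θ − e = 7.293223 − 17 = -9.706777
x = r cos θ + √(L² − h²) = -41.361926 + √(85849.0 − 94.2215) = -41.361926 + 292.839168 = 251.477243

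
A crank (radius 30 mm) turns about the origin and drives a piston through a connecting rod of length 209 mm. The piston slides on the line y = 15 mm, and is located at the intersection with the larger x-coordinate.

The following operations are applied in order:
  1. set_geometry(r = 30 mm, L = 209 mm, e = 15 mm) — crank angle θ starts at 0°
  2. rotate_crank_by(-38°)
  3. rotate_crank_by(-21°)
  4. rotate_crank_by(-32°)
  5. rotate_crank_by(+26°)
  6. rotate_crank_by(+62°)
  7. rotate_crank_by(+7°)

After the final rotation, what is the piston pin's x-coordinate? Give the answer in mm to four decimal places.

set_geometry: r = 30 mm, L = 209 mm, e = 15 mm; θ ← 0°
rotate_crank_by(-38°): θ ← 0° -38° = -38°
rotate_crank_by(-21°): θ ← -38° -21° = -59°
rotate_crank_by(-32°): θ ← -59° -32° = -91°
rotate_crank_by(+26°): θ ← -91° +26° = -65°
rotate_crank_by(+62°): θ ← -65° +62° = -3°
rotate_crank_by(+7°): θ ← -3° +7° = 4°
crank pin P = (r cos θ, r sin θ) = (29.926922, 2.092694)
h = r sin θ − e = 2.092694 − 15 = -12.907306
x = r cos θ + √(L² − h²) = 29.926922 + √(43681.0 − 166.5985) = 29.926922 + 208.601058 = 238.527980

238.5280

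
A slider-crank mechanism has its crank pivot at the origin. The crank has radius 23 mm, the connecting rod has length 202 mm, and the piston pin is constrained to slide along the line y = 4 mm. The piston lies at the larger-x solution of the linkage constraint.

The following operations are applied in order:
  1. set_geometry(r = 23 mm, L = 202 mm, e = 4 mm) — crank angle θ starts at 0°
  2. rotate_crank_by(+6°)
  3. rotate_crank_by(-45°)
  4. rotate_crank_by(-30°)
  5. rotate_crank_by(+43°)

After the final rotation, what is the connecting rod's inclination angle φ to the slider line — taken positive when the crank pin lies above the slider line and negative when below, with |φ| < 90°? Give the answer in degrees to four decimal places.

set_geometry: r = 23 mm, L = 202 mm, e = 4 mm; θ ← 0°
rotate_crank_by(+6°): θ ← 0° +6° = 6°
rotate_crank_by(-45°): θ ← 6° -45° = -39°
rotate_crank_by(-30°): θ ← -39° -30° = -69°
rotate_crank_by(+43°): θ ← -69° +43° = -26°
crank pin P = (r cos θ, r sin θ) = (20.672263, -10.082536)
h = r sin θ − e = -10.082536 − 4 = -14.082536
sin φ = h / L = -14.082536 / 202 = -0.06971553
φ = arcsin(-0.06971553) = -3.997648°

-3.9976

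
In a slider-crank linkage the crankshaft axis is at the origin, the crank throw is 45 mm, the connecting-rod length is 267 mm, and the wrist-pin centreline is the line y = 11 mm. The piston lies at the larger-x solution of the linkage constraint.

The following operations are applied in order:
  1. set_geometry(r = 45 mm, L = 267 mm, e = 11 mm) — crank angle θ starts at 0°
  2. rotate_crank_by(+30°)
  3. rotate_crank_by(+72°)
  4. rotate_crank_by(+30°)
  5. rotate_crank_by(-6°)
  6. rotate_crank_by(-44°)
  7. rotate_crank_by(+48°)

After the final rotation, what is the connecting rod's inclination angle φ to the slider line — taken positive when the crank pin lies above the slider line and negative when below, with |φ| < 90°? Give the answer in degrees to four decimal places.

set_geometry: r = 45 mm, L = 267 mm, e = 11 mm; θ ← 0°
rotate_crank_by(+30°): θ ← 0° +30° = 30°
rotate_crank_by(+72°): θ ← 30° +72° = 102°
rotate_crank_by(+30°): θ ← 102° +30° = 132°
rotate_crank_by(-6°): θ ← 132° -6° = 126°
rotate_crank_by(-44°): θ ← 126° -44° = 82°
rotate_crank_by(+48°): θ ← 82° +48° = 130°
crank pin P = (r cos θ, r sin θ) = (-28.925442, 34.472000)
h = r sin θ − e = 34.472000 − 11 = 23.472000
sin φ = h / L = 23.472000 / 267 = 0.08791011
φ = arcsin(0.08791011) = 5.043389°

5.0434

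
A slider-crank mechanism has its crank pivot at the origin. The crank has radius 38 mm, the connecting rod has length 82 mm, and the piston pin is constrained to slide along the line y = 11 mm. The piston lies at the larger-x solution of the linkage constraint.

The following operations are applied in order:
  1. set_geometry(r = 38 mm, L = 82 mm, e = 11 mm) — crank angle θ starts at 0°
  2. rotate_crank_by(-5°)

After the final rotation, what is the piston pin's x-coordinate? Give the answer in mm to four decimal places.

118.5968

set_geometry: r = 38 mm, L = 82 mm, e = 11 mm; θ ← 0°
rotate_crank_by(-5°): θ ← 0° -5° = -5°
crank pin P = (r cos θ, r sin θ) = (37.855399, -3.311918)
h = r sin θ − e = -3.311918 − 11 = -14.311918
x = r cos θ + √(L² − h²) = 37.855399 + √(6724.0 − 204.8310) = 37.855399 + 80.741371 = 118.596770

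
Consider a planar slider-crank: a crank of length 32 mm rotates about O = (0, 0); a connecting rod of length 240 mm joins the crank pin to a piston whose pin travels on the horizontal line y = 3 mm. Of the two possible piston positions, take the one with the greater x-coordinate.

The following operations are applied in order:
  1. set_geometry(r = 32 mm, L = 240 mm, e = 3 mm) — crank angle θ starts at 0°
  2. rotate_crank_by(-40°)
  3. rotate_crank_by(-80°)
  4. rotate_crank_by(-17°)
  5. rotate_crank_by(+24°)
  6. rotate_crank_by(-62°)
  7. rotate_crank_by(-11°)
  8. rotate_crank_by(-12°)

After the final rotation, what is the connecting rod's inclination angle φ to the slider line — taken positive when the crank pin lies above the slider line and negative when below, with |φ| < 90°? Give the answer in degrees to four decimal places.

1.6447

set_geometry: r = 32 mm, L = 240 mm, e = 3 mm; θ ← 0°
rotate_crank_by(-40°): θ ← 0° -40° = -40°
rotate_crank_by(-80°): θ ← -40° -80° = -120°
rotate_crank_by(-17°): θ ← -120° -17° = -137°
rotate_crank_by(+24°): θ ← -137° +24° = -113°
rotate_crank_by(-62°): θ ← -113° -62° = -175°
rotate_crank_by(-11°): θ ← -175° -11° = -186°
rotate_crank_by(-12°): θ ← -186° -12° = -198°
crank pin P = (r cos θ, r sin θ) = (-30.433809, 9.888544)
h = r sin θ − e = 9.888544 − 3 = 6.888544
sin φ = h / L = 6.888544 / 240 = 0.02870227
φ = arcsin(0.02870227) = 1.644745°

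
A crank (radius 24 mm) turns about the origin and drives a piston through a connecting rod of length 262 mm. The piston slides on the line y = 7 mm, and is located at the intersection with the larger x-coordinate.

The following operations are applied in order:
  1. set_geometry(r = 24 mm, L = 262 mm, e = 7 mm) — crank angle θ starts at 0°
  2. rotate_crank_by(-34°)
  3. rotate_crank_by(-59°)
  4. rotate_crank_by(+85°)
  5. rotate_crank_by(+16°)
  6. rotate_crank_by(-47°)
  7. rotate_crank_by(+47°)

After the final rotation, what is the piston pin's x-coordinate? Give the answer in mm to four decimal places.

285.7409

set_geometry: r = 24 mm, L = 262 mm, e = 7 mm; θ ← 0°
rotate_crank_by(-34°): θ ← 0° -34° = -34°
rotate_crank_by(-59°): θ ← -34° -59° = -93°
rotate_crank_by(+85°): θ ← -93° +85° = -8°
rotate_crank_by(+16°): θ ← -8° +16° = 8°
rotate_crank_by(-47°): θ ← 8° -47° = -39°
rotate_crank_by(+47°): θ ← -39° +47° = 8°
crank pin P = (r cos θ, r sin θ) = (23.766434, 3.340154)
h = r sin θ − e = 3.340154 − 7 = -3.659846
x = r cos θ + √(L² − h²) = 23.766434 + √(68644.0 − 13.3945) = 23.766434 + 261.974437 = 285.740870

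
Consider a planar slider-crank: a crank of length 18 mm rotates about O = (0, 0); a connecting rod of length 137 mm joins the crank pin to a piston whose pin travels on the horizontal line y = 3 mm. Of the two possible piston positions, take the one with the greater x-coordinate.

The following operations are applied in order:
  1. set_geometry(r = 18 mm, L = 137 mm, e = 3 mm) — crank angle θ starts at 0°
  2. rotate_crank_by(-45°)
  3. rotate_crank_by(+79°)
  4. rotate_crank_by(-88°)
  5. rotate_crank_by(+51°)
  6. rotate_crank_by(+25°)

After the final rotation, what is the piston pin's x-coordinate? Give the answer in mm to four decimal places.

153.6382

set_geometry: r = 18 mm, L = 137 mm, e = 3 mm; θ ← 0°
rotate_crank_by(-45°): θ ← 0° -45° = -45°
rotate_crank_by(+79°): θ ← -45° +79° = 34°
rotate_crank_by(-88°): θ ← 34° -88° = -54°
rotate_crank_by(+51°): θ ← -54° +51° = -3°
rotate_crank_by(+25°): θ ← -3° +25° = 22°
crank pin P = (r cos θ, r sin θ) = (16.689309, 6.742919)
h = r sin θ − e = 6.742919 − 3 = 3.742919
x = r cos θ + √(L² − h²) = 16.689309 + √(18769.0 − 14.0094) = 16.689309 + 136.948861 = 153.638170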